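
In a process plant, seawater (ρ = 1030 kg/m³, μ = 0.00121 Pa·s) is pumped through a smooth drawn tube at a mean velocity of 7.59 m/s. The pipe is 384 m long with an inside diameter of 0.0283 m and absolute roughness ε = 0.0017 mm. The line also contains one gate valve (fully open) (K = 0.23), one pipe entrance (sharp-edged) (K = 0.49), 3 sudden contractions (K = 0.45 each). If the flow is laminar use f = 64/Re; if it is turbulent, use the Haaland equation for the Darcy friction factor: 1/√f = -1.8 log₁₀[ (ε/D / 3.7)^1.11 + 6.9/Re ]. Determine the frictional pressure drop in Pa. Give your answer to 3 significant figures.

Reynolds number Re = ρVD/μ = 1030 · 7.59 · 0.0283 / 0.00121 = 1.828e+05.
Re > 4000 → turbulent. Relative roughness ε/D = 1.7e-06/0.0283 = 6.01e-05. Haaland: 1/√f = -1.8 log₁₀[(6.01e-05/3.7)^1.11 + 6.9/1.828e+05] = -1.8 log₁₀[4.83e-06 + 3.77e-05] = 7.868, so f = 0.01615.
Total minor-loss coefficient ΣK = 1·0.23 + 1·0.49 + 3·0.45 = 2.07.
ΔP = [f·L/D + ΣK]·(ρV²/2) = [0.01615·384/0.0283 + 2.07]·(1030·7.59²/2) = [219.2 + 2.07]·2.967e+04 = 6.565e+06 Pa.

ΔP ≈ 6.56×10^6 Pa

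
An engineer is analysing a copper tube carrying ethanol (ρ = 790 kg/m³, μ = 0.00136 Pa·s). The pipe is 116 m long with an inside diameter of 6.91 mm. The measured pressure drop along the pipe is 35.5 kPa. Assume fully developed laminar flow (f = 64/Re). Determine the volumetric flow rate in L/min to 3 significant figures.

For laminar flow, f = 64/Re with Re = ρVD/μ, so Darcy-Weisbach reduces to ΔP = 32μLV/D². Solving for V: V = ΔP·D²/(32μL) = 3.55e+04·(0.00691)²/(32·0.00136·116) = 0.3358 m/s.
Check: Re = ρVD/μ = 790·0.3358·0.00691/0.00136 = 1348 < 2300, so the laminar assumption holds.
Q = V·A = 0.3358·(π/4·0.00691²) = 1.259e-05 m³/s = 0.756 L/min.

Q ≈ 0.756 L/min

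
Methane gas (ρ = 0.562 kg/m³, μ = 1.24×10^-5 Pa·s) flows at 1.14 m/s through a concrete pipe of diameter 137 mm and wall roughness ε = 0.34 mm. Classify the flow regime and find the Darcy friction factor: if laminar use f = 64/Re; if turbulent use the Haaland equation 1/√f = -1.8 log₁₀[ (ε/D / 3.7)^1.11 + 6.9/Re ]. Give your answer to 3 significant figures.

Re = ρVD/μ = 0.562·1.14·0.137/1.24e-05 = 7078.
Re > 4000 → turbulent. ε/D = 0.00034/0.137 = 0.00248; Haaland: 1/√f = -1.8 log₁₀[0.0003 + 0.000975] = 5.21, so f = 0.03684.

f ≈ 0.0368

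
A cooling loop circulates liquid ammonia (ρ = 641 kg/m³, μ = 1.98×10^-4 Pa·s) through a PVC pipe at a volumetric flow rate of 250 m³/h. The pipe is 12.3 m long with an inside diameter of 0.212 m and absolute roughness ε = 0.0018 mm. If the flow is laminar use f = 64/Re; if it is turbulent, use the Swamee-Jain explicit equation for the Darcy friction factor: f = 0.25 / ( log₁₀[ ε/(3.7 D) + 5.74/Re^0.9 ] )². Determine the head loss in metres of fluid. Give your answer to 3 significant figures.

h_f ≈ 0.129 m

Q = 250 m³/h = 250/3600 = 0.06944 m³/s.
Cross-sectional area A = πD²/4 = π(0.212)²/4 = 0.0353 m²; mean velocity V = Q/A = 0.06944/0.0353 = 1.967 m/s.
Reynolds number Re = ρVD/μ = 641 · 1.967 · 0.212 / 0.000198 = 1.35e+06.
Re > 4000 → turbulent. Relative roughness ε/D = 1.8e-06/0.212 = 8.49e-06. Swamee-Jain: f = 0.25/(log₁₀[8.49e-06/3.7 + 5.74/1.35e+06^0.9])² = 0.25/(log₁₀[2.29e-06 + 1.74e-05])² = 0.25/(-4.705)² = 0.01129.
Darcy-Weisbach: ΔP = f(L/D)(ρV²/2) = 0.01129·(12.3/0.212)·(641·1.967²/2) = 0.01129·58.02·1240 = 812.9 Pa.
Head loss h_f = ΔP/(ρg) = 812.9/(641·9.81) = 0.129 m.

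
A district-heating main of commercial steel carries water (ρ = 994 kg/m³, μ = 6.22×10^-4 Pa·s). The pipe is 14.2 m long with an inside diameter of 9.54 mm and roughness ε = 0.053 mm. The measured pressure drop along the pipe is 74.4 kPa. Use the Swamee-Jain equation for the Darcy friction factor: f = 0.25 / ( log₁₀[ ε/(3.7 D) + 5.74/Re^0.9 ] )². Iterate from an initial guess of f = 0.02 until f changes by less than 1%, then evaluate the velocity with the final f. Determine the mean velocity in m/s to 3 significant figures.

V ≈ 1.70 m/s

Rearranging Darcy-Weisbach: V = √(2·ΔP·D/(f·L·ρ)). With ε/D = 5.3e-05/0.00954 = 0.00556, iterate starting from f = 0.02:
  f = 0.02 → V = √(2·7.44e+04·0.00954/(0.02·14.2·994)) = 2.242 m/s; Re = ρVD/μ = 3.419e+04; f → 0.0342
  f = 0.0342 → V = 1.715 m/s; Re = 2.614e+04; f → 0.03491
  f = 0.03491 → V = 1.697 m/s; Re = 2.588e+04; f → 0.03494
Converged (Δf/f < 1%). With the final f = 0.03494: V = √(2·7.44e+04·0.00954/(0.03494·14.2·994)) = 1.697 m/s.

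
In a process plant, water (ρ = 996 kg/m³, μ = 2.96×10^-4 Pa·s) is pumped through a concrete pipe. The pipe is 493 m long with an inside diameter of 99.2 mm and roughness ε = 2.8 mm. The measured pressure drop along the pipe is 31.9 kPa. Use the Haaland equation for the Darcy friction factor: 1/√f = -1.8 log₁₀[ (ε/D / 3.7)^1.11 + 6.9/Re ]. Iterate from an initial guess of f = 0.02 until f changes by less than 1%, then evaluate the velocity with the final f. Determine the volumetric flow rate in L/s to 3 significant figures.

Q ≈ 3.71 L/s

Rearranging Darcy-Weisbach: V = √(2·ΔP·D/(f·L·ρ)). With ε/D = 0.0028/0.0992 = 0.0282, iterate starting from f = 0.02:
  f = 0.02 → V = √(2·3.19e+04·0.0992/(0.02·493·996)) = 0.8028 m/s; Re = ρVD/μ = 2.68e+05; f → 0.05598
  f = 0.05598 → V = 0.4798 m/s; Re = 1.602e+05; f → 0.05606
Converged (Δf/f < 1%). With the final f = 0.05606: V = √(2·3.19e+04·0.0992/(0.05606·493·996)) = 0.4795 m/s.
Q = V·A = 0.4795·(π/4·0.0992²) = 0.003706 m³/s = 3.71 L/s.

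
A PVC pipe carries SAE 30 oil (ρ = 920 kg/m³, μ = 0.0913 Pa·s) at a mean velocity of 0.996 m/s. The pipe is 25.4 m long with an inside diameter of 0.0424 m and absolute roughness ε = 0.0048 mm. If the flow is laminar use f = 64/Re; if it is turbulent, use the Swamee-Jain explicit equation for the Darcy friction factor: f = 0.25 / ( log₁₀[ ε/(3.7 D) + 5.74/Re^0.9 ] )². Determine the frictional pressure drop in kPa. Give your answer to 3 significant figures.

ΔP ≈ 41.1 kPa

Reynolds number Re = ρVD/μ = 920 · 0.996 · 0.0424 / 0.0913 = 425.5.
Re < 2300 → laminar flow, so f = 64/Re = 64/425.5 = 0.1504 (the turbulent correlation is not needed).
Darcy-Weisbach: ΔP = f(L/D)(ρV²/2) = 0.1504·(25.4/0.0424)·(920·0.996²/2) = 0.1504·599.1·456.3 = 4.111e+04 Pa.
ΔP = 4.111e+04 Pa = 41.1 kPa.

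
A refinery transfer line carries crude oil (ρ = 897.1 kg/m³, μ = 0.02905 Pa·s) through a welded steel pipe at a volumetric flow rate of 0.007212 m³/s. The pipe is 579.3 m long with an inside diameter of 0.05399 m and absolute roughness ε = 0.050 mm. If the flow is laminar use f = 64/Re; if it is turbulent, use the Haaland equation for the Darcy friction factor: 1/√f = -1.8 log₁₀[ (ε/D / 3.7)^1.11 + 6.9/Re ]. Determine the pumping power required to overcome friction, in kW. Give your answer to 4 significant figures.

P ≈ 13.09 kW

Cross-sectional area A = πD²/4 = π(0.05399)²/4 = 0.002289 m²; mean velocity V = Q/A = 0.007212/0.002289 = 3.15 m/s.
Reynolds number Re = ρVD/μ = 897.1 · 3.15 · 0.05399 / 0.029 = 5252.
Re > 4000 → turbulent. Relative roughness ε/D = 5e-05/0.05399 = 0.000926. Haaland: 1/√f = -1.8 log₁₀[(0.000926/3.7)^1.11 + 6.9/5252] = -1.8 log₁₀[0.000101 + 0.00131] = 5.129, so f = 0.03801.
Darcy-Weisbach: ΔP = f(L/D)(ρV²/2) = 0.03801·(579.3/0.05399)·(897.1·3.15²/2) = 0.03801·1.073e+04·4451 = 1.816e+06 Pa.
Pumping power P = QΔP = 0.007212·1.816e+06 = 13094 W = 13.09 kW.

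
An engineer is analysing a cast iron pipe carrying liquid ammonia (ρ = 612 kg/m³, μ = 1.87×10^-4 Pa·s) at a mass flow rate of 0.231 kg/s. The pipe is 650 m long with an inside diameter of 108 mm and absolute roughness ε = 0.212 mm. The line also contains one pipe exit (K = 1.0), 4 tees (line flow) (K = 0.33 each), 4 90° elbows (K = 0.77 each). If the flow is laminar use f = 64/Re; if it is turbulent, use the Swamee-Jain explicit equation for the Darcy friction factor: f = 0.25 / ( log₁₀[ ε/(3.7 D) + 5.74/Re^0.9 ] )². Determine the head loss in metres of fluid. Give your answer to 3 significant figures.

A = πD²/4 = π(0.108)²/4 = 0.009161 m²; mean velocity V = ṁ/(ρA) = 0.231/(612 · 0.009161) = 0.0412 m/s.
Reynolds number Re = ρVD/μ = 612 · 0.0412 · 0.108 / 0.000187 = 1.456e+04.
Re > 4000 → turbulent. Relative roughness ε/D = 0.000212/0.108 = 0.00196. Swamee-Jain: f = 0.25/(log₁₀[0.00196/3.7 + 5.74/1.456e+04^0.9])² = 0.25/(log₁₀[0.000531 + 0.00103])² = 0.25/(-2.807)² = 0.03172.
Total minor-loss coefficient ΣK = 1·1 + 4·0.33 + 4·0.77 = 5.4.
ΔP = [f·L/D + ΣK]·(ρV²/2) = [0.03172·650/0.108 + 5.4]·(612·0.0412²/2) = [190.9 + 5.4]·0.5195 = 102 Pa.
Head loss h_f = ΔP/(ρg) = 102/(612·9.81) = 0.0170 m.

h_f ≈ 0.0170 m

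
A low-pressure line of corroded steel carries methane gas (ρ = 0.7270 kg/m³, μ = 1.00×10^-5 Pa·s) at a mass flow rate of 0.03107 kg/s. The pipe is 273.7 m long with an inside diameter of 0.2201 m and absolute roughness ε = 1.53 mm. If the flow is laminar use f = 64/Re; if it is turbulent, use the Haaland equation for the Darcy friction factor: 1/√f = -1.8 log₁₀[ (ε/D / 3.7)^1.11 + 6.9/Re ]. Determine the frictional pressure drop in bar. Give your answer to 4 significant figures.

ΔP ≈ 2.126×10^-4 bar

A = πD²/4 = π(0.2201)²/4 = 0.03805 m²; mean velocity V = ṁ/(ρA) = 0.03107/(0.727 · 0.03805) = 1.123 m/s.
Reynolds number Re = ρVD/μ = 0.727 · 1.123 · 0.2201 / 1e-05 = 1.797e+04.
Re > 4000 → turbulent. Relative roughness ε/D = 0.00153/0.2201 = 0.00695. Haaland: 1/√f = -1.8 log₁₀[(0.00695/3.7)^1.11 + 6.9/1.797e+04] = -1.8 log₁₀[0.000942 + 0.000384] = 5.18, so f = 0.03727.
Darcy-Weisbach: ΔP = f(L/D)(ρV²/2) = 0.03727·(273.7/0.2201)·(0.727·1.123²/2) = 0.03727·1244·0.4586 = 21.26 Pa.
ΔP = 21.26 Pa = 2.126×10^-4 bar.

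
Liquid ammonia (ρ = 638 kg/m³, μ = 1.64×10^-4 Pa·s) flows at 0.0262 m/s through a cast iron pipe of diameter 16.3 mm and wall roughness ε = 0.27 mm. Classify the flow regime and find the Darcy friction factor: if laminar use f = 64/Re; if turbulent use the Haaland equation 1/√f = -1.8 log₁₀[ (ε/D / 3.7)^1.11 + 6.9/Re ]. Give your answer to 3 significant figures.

f ≈ 0.0385

Re = ρVD/μ = 638·0.0262·0.0163/0.000164 = 1661.
Re < 2300 → laminar, so f = 64/Re = 0.03852 (roughness is irrelevant in laminar flow).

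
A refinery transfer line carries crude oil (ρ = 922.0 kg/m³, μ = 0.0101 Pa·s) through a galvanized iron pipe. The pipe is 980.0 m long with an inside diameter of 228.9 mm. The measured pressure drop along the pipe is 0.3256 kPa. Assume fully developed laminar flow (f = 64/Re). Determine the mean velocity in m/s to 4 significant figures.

For laminar flow, f = 64/Re with Re = ρVD/μ, so Darcy-Weisbach reduces to ΔP = 32μLV/D². Solving for V: V = ΔP·D²/(32μL) = 325.6·(0.2289)²/(32·0.0101·980) = 0.05386 m/s.
Check: Re = ρVD/μ = 922·0.05386·0.2289/0.0101 = 1125 < 2300, so the laminar assumption holds.

V ≈ 0.05386 m/s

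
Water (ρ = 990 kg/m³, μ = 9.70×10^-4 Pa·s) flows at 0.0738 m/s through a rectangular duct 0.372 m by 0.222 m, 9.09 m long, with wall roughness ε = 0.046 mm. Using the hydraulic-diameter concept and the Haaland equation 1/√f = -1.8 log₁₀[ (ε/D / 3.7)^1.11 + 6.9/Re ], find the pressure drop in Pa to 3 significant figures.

ΔP ≈ 2.27 Pa

Hydraulic diameter D_h = 4A/P = 4·(0.372·0.222)/(2·(0.372+0.222)) = 0.3303/1.188 = 0.2781 m.
Re = ρVD_h/μ = 990·0.0738·0.2781/0.00097 = 2.094e+04.
ε/D_h = 4.6e-05/0.2781 = 0.000165; Haaland gives 1/√f = -1.8 log₁₀[1.49e-05+0.000329] = 6.233, so f = 0.02574.
ΔP = f(L/D_h)(ρV²/2) = 0.02574·9.09/0.2781·2.696 = 2.268 Pa.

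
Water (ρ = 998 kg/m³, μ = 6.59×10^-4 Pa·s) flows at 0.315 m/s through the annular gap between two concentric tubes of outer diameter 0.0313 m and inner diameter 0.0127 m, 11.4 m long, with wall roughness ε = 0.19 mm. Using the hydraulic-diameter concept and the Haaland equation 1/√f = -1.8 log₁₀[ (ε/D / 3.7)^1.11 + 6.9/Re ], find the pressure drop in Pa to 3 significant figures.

ΔP ≈ 1330 Pa

Hydraulic diameter D_h = 4A/P = D_o - D_i = 0.0313 - 0.0127 = 0.0186 m.
Re = ρVD_h/μ = 998·0.315·0.0186/0.000659 = 8873.
ε/D_h = 0.00019/0.0186 = 0.0102; Haaland gives 1/√f = -1.8 log₁₀[0.00144+0.000778] = 4.776, so f = 0.04384.
ΔP = f(L/D_h)(ρV²/2) = 0.04384·11.4/0.0186·49.51 = 1330 Pa.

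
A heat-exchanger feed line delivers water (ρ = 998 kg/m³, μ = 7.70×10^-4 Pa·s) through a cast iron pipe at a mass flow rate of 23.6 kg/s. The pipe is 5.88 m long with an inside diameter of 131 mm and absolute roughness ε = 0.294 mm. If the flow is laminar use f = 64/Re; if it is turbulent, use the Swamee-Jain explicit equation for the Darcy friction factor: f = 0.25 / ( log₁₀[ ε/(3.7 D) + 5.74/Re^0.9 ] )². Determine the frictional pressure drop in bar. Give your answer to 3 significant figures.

ΔP ≈ 0.0171 bar

A = πD²/4 = π(0.131)²/4 = 0.01348 m²; mean velocity V = ṁ/(ρA) = 23.6/(998 · 0.01348) = 1.754 m/s.
Reynolds number Re = ρVD/μ = 998 · 1.754 · 0.131 / 0.00077 = 2.979e+05.
Re > 4000 → turbulent. Relative roughness ε/D = 0.000294/0.131 = 0.00224. Swamee-Jain: f = 0.25/(log₁₀[0.00224/3.7 + 5.74/2.979e+05^0.9])² = 0.25/(log₁₀[0.000607 + 6.8e-05])² = 0.25/(-3.171)² = 0.02486.
Darcy-Weisbach: ΔP = f(L/D)(ρV²/2) = 0.02486·(5.88/0.131)·(998·1.754²/2) = 0.02486·44.89·1536 = 1714 Pa.
ΔP = 1714 Pa = 0.0171 bar.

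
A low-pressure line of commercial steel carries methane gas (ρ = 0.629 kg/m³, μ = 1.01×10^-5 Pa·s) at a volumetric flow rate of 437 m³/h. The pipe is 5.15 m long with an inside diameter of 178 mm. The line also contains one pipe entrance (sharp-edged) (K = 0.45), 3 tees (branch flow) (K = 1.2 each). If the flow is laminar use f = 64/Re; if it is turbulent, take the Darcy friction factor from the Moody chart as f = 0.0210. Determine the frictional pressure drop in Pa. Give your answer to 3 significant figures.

Q = 437 m³/h = 437/3600 = 0.1214 m³/s.
Cross-sectional area A = πD²/4 = π(0.178)²/4 = 0.02488 m²; mean velocity V = Q/A = 0.1214/0.02488 = 4.878 m/s.
Reynolds number Re = ρVD/μ = 0.629 · 4.878 · 0.178 / 1.01e-05 = 5.408e+04.
Re > 4000 → turbulent; use the Moody-chart value f = 0.0210.
Total minor-loss coefficient ΣK = 1·0.45 + 3·1.2 = 4.05.
ΔP = [f·L/D + ΣK]·(ρV²/2) = [0.021·5.15/0.178 + 4.05]·(0.629·4.878²/2) = [0.6076 + 4.05]·7.484 = 34.86 Pa.

ΔP ≈ 34.9 Pa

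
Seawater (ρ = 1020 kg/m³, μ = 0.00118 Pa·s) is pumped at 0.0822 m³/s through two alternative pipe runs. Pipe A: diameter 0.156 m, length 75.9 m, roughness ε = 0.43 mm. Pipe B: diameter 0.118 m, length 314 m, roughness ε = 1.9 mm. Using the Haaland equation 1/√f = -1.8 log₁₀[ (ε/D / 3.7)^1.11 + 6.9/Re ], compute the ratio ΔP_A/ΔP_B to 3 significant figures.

ΔP_A/ΔP_B ≈ 0.0344

Pipe A: V = Q/A = 0.0822/0.01911 = 4.301 m/s; Re = 5.799e+05; ε/D = 0.00276; Haaland → f = 0.02583; ΔP_A = f(L/D)(ρV²/2) = 1.185e+05 Pa.
Pipe B: V = Q/A = 0.0822/0.01094 = 7.517 m/s; Re = 7.667e+05; ε/D = 0.0161; Haaland → f = 0.04498; ΔP_B = f(L/D)(ρV²/2) = 3.449e+06 Pa.
ΔP_A/ΔP_B = 1.185e+05/3.449e+06 = 0.0344.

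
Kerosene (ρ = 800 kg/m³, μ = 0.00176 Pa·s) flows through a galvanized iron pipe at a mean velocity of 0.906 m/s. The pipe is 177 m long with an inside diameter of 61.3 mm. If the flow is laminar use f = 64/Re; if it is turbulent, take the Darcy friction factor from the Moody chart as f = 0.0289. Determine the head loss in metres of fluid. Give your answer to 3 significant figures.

Reynolds number Re = ρVD/μ = 800 · 0.906 · 0.0613 / 0.00176 = 2.524e+04.
Re > 4000 → turbulent; use the Moody-chart value f = 0.0289.
Darcy-Weisbach: ΔP = f(L/D)(ρV²/2) = 0.0289·(177/0.0613)·(800·0.906²/2) = 0.0289·2887·328.3 = 2.74e+04 Pa.
Head loss h_f = ΔP/(ρg) = 2.74e+04/(800·9.81) = 3.49 m.

h_f ≈ 3.49 m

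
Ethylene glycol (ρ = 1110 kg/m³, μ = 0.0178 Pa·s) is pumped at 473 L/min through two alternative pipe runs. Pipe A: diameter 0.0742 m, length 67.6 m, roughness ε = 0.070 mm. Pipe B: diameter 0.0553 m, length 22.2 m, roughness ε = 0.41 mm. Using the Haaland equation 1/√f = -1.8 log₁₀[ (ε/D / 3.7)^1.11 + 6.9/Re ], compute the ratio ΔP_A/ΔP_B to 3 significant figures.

ΔP_A/ΔP_B ≈ 0.591

Pipe A: V = Q/A = 0.007883/0.004324 = 1.823 m/s; Re = 8436; ε/D = 0.000943; Haaland → f = 0.03349; ΔP_A = f(L/D)(ρV²/2) = 5.628e+04 Pa.
Pipe B: V = Q/A = 0.007883/0.002402 = 3.282 m/s; Re = 1.132e+04; ε/D = 0.00741; Haaland → f = 0.03965; ΔP_B = f(L/D)(ρV²/2) = 9.516e+04 Pa.
ΔP_A/ΔP_B = 5.628e+04/9.516e+04 = 0.591.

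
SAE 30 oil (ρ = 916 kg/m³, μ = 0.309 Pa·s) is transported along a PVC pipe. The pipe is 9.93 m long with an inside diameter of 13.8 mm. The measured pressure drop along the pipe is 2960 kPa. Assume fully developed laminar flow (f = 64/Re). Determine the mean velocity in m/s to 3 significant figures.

V ≈ 5.74 m/s

For laminar flow, f = 64/Re with Re = ρVD/μ, so Darcy-Weisbach reduces to ΔP = 32μLV/D². Solving for V: V = ΔP·D²/(32μL) = 2.96e+06·(0.0138)²/(32·0.309·9.93) = 5.741 m/s.
Check: Re = ρVD/μ = 916·5.741·0.0138/0.309 = 234.9 < 2300, so the laminar assumption holds.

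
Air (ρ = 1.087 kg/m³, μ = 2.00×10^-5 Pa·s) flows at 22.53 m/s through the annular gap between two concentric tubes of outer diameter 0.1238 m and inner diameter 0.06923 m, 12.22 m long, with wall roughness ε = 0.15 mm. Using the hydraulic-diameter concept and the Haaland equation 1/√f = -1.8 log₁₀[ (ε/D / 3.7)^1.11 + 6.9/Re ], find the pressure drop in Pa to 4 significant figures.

Hydraulic diameter D_h = 4A/P = D_o - D_i = 0.1238 - 0.06923 = 0.05457 m.
Re = ρVD_h/μ = 1.087·22.53·0.05457/2e-05 = 6.682e+04.
ε/D_h = 0.00015/0.05457 = 0.00275; Haaland gives 1/√f = -1.8 log₁₀[0.000336+0.000103] = 6.043, so f = 0.02739.
ΔP = f(L/D_h)(ρV²/2) = 0.02739·12.22/0.05457·275.9 = 1692 Pa.

ΔP ≈ 1692 Pa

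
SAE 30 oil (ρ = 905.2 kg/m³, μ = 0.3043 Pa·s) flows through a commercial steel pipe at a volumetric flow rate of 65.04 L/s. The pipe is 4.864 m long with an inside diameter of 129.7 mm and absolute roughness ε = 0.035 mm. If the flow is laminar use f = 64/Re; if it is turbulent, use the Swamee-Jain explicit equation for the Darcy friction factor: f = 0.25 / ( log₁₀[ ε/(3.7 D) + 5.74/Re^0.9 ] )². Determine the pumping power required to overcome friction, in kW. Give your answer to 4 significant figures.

P ≈ 0.9015 kW

Q = 65.04 L/s = 65.04/1000 = 0.06504 m³/s.
Cross-sectional area A = πD²/4 = π(0.1297)²/4 = 0.01321 m²; mean velocity V = Q/A = 0.06504/0.01321 = 4.923 m/s.
Reynolds number Re = ρVD/μ = 905.2 · 4.923 · 0.1297 / 0.304 = 1899.
Re < 2300 → laminar flow, so f = 64/Re = 64/1899 = 0.0337 (the turbulent correlation is not needed).
Darcy-Weisbach: ΔP = f(L/D)(ρV²/2) = 0.0337·(4.864/0.1297)·(905.2·4.923²/2) = 0.0337·37.5·1.097e+04 = 1.386e+04 Pa.
Pumping power P = QΔP = 0.06504·1.386e+04 = 901.48 W = 0.9015 kW.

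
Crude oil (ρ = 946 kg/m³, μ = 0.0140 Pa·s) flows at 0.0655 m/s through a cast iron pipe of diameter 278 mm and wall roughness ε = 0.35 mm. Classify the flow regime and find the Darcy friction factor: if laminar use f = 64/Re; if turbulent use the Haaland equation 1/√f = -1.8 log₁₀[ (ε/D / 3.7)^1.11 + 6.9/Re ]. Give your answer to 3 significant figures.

Re = ρVD/μ = 946·0.0655·0.278/0.014 = 1230.
Re < 2300 → laminar, so f = 64/Re = 0.05202 (roughness is irrelevant in laminar flow).

f ≈ 0.0520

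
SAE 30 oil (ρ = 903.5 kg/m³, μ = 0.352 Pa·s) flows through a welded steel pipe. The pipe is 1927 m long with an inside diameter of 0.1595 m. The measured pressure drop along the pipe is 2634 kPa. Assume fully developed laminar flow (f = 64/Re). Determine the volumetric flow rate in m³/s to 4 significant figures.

Q ≈ 0.06168 m³/s

For laminar flow, f = 64/Re with Re = ρVD/μ, so Darcy-Weisbach reduces to ΔP = 32μLV/D². Solving for V: V = ΔP·D²/(32μL) = 2.634e+06·(0.1595)²/(32·0.352·1927) = 3.087 m/s.
Check: Re = ρVD/μ = 903.5·3.087·0.1595/0.352 = 1264 < 2300, so the laminar assumption holds.
Q = V·A = 3.087·(π/4·0.1595²) = 0.06168 m³/s = 0.06168 m³/s.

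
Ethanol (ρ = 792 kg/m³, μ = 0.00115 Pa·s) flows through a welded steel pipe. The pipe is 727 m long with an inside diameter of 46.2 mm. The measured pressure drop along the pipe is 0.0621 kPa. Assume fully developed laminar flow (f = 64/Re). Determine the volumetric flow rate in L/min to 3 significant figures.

Q ≈ 0.498 L/min

For laminar flow, f = 64/Re with Re = ρVD/μ, so Darcy-Weisbach reduces to ΔP = 32μLV/D². Solving for V: V = ΔP·D²/(32μL) = 62.1·(0.0462)²/(32·0.00115·727) = 0.004954 m/s.
Check: Re = ρVD/μ = 792·0.004954·0.0462/0.00115 = 157.6 < 2300, so the laminar assumption holds.
Q = V·A = 0.004954·(π/4·0.0462²) = 8.306e-06 m³/s = 0.498 L/min.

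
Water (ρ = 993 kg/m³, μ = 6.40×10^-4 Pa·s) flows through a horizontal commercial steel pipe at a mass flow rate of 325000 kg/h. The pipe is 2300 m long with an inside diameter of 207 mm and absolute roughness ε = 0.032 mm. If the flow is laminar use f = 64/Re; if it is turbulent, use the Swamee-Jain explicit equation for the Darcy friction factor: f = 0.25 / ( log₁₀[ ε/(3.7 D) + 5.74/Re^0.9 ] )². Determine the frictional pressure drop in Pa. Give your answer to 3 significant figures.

ṁ = 325000 kg/h = 325000/3600 = 90.28 kg/s.
A = πD²/4 = π(0.207)²/4 = 0.03365 m²; mean velocity V = ṁ/(ρA) = 90.28/(993 · 0.03365) = 2.701 m/s.
Reynolds number Re = ρVD/μ = 993 · 2.701 · 0.207 / 0.00064 = 8.676e+05.
Re > 4000 → turbulent. Relative roughness ε/D = 3.2e-05/0.207 = 0.000155. Swamee-Jain: f = 0.25/(log₁₀[0.000155/3.7 + 5.74/8.676e+05^0.9])² = 0.25/(log₁₀[4.18e-05 + 2.6e-05])² = 0.25/(-4.169)² = 0.01438.
Darcy-Weisbach: ΔP = f(L/D)(ρV²/2) = 0.01438·(2300/0.207)·(993·2.701²/2) = 0.01438·1.111e+04·3623 = 5.791e+05 Pa.

ΔP ≈ 579000 Pa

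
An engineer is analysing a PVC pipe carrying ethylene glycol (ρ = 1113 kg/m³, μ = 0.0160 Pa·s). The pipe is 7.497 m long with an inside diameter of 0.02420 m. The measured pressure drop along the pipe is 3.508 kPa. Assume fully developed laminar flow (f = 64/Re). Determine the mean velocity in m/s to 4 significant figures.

V ≈ 0.5352 m/s

For laminar flow, f = 64/Re with Re = ρVD/μ, so Darcy-Weisbach reduces to ΔP = 32μLV/D². Solving for V: V = ΔP·D²/(32μL) = 3508·(0.0242)²/(32·0.016·7.497) = 0.5352 m/s.
Check: Re = ρVD/μ = 1113·0.5352·0.0242/0.016 = 901 < 2300, so the laminar assumption holds.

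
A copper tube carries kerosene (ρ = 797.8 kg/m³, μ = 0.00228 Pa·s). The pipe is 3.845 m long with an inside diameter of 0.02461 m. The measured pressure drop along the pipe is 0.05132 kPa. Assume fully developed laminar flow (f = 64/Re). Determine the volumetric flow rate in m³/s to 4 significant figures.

For laminar flow, f = 64/Re with Re = ρVD/μ, so Darcy-Weisbach reduces to ΔP = 32μLV/D². Solving for V: V = ΔP·D²/(32μL) = 51.32·(0.02461)²/(32·0.00228·3.845) = 0.1108 m/s.
Check: Re = ρVD/μ = 797.8·0.1108·0.02461/0.00228 = 954.1 < 2300, so the laminar assumption holds.
Q = V·A = 0.1108·(π/4·0.02461²) = 5.27e-05 m³/s = 5.270×10^-5 m³/s.

Q ≈ 5.270×10^-5 m³/s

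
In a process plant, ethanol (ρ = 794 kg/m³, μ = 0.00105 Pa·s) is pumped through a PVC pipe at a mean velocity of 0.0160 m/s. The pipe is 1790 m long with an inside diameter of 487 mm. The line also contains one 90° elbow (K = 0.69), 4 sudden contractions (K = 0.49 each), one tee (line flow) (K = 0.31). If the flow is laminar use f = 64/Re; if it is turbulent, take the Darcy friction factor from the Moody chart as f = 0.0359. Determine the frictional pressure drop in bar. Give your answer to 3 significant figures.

Reynolds number Re = ρVD/μ = 794 · 0.016 · 0.487 / 0.00105 = 5892.
Re > 4000 → turbulent; use the Moody-chart value f = 0.0359.
Total minor-loss coefficient ΣK = 1·0.69 + 4·0.49 + 1·0.31 = 2.96.
ΔP = [f·L/D + ΣK]·(ρV²/2) = [0.0359·1790/0.487 + 2.96]·(794·0.016²/2) = [132 + 2.96]·0.1016 = 13.71 Pa.
ΔP = 13.71 Pa = 1.37×10^-4 bar.

ΔP ≈ 1.37×10^-4 bar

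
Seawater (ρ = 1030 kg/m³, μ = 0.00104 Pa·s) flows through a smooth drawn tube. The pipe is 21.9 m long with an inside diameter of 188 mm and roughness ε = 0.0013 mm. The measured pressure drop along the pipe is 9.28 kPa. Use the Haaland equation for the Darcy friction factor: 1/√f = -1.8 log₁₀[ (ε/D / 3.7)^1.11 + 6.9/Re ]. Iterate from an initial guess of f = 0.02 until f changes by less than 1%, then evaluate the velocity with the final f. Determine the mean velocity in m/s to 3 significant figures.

V ≈ 3.51 m/s

Rearranging Darcy-Weisbach: V = √(2·ΔP·D/(f·L·ρ)). With ε/D = 1.3e-06/0.188 = 6.91e-06, iterate starting from f = 0.02:
  f = 0.02 → V = √(2·9280·0.188/(0.02·21.9·1030)) = 2.781 m/s; Re = ρVD/μ = 5.178e+05; f → 0.01306
  f = 0.01306 → V = 3.442 m/s; Re = 6.408e+05; f → 0.01259
  f = 0.01259 → V = 3.505 m/s; Re = 6.526e+05; f → 0.01256
Converged (Δf/f < 1%). With the final f = 0.01256: V = √(2·9280·0.188/(0.01256·21.9·1030)) = 3.51 m/s.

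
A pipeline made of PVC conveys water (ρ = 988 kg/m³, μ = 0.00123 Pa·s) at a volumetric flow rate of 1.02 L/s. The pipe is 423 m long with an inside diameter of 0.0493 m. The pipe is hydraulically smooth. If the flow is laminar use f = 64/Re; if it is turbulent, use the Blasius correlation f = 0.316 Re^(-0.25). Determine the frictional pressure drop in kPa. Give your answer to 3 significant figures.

Q = 1.02 L/s = 1.02/1000 = 0.00102 m³/s.
Cross-sectional area A = πD²/4 = π(0.0493)²/4 = 0.001909 m²; mean velocity V = Q/A = 0.00102/0.001909 = 0.5343 m/s.
Reynolds number Re = ρVD/μ = 988 · 0.5343 · 0.0493 / 0.00123 = 2.116e+04.
Re > 4000 → turbulent. Smooth-pipe (Blasius): f = 0.316 Re^(-0.25) = 0.316/(2.116e+04)^0.25 = 0.0262.
Darcy-Weisbach: ΔP = f(L/D)(ρV²/2) = 0.0262·(423/0.0493)·(988·0.5343²/2) = 0.0262·8580·141 = 3.171e+04 Pa.
ΔP = 3.171e+04 Pa = 31.7 kPa.

ΔP ≈ 31.7 kPa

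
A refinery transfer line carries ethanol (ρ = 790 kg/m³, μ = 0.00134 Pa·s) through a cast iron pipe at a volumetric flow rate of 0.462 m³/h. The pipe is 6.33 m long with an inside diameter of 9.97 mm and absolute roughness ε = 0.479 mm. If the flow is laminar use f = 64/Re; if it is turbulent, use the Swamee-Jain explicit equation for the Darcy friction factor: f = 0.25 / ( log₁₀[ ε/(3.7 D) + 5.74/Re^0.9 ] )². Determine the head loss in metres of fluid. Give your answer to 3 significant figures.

Q = 0.462 m³/h = 0.462/3600 = 0.0001283 m³/s.
Cross-sectional area A = πD²/4 = π(0.00997)²/4 = 7.807e-05 m²; mean velocity V = Q/A = 0.0001283/7.807e-05 = 1.644 m/s.
Reynolds number Re = ρVD/μ = 790 · 1.644 · 0.00997 / 0.00134 = 9662.
Re > 4000 → turbulent. Relative roughness ε/D = 0.000479/0.00997 = 0.048. Swamee-Jain: f = 0.25/(log₁₀[0.048/3.7 + 5.74/9662^0.9])² = 0.25/(log₁₀[0.013 + 0.00149])² = 0.25/(-1.839)² = 0.07388.
Darcy-Weisbach: ΔP = f(L/D)(ρV²/2) = 0.07388·(6.33/0.00997)·(790·1.644²/2) = 0.07388·634.9·1067 = 5.007e+04 Pa.
Head loss h_f = ΔP/(ρg) = 5.007e+04/(790·9.81) = 6.46 m.

h_f ≈ 6.46 m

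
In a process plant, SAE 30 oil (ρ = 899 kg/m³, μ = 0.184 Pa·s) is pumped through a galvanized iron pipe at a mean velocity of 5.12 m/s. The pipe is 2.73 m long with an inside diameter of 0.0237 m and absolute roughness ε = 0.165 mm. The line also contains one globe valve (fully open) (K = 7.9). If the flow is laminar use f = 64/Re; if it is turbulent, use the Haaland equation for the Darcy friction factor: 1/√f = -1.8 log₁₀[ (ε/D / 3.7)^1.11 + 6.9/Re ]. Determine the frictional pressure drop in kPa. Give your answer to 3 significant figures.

Reynolds number Re = ρVD/μ = 899 · 5.12 · 0.0237 / 0.184 = 592.9.
Re < 2300 → laminar flow, so f = 64/Re = 64/592.9 = 0.1079 (the turbulent correlation is not needed).
Total minor-loss coefficient ΣK = 1·7.9 = 7.9.
ΔP = [f·L/D + ΣK]·(ρV²/2) = [0.1079·2.73/0.0237 + 7.9]·(899·5.12²/2) = [12.43 + 7.9]·1.178e+04 = 2.396e+05 Pa.
ΔP = 2.396e+05 Pa = 240 kPa.

ΔP ≈ 240 kPa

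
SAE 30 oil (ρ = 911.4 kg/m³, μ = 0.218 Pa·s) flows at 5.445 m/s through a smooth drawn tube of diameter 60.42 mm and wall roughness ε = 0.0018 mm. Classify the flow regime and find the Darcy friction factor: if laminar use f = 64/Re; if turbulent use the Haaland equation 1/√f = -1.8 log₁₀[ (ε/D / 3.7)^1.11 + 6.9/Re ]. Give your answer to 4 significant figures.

Re = ρVD/μ = 911.4·5.445·0.06042/0.218 = 1375.
Re < 2300 → laminar, so f = 64/Re = 0.04653 (roughness is irrelevant in laminar flow).

f ≈ 0.04653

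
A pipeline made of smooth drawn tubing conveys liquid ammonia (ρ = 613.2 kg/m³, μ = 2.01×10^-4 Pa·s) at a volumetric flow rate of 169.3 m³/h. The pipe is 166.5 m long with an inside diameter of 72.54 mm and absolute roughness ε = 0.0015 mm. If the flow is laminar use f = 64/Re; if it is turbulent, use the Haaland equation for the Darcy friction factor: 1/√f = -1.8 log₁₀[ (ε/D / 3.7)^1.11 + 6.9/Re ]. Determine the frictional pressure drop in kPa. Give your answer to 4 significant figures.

ΔP ≈ 973.5 kPa

Q = 169.3 m³/h = 169.3/3600 = 0.04703 m³/s.
Cross-sectional area A = πD²/4 = π(0.07254)²/4 = 0.004133 m²; mean velocity V = Q/A = 0.04703/0.004133 = 11.38 m/s.
Reynolds number Re = ρVD/μ = 613.2 · 11.38 · 0.07254 / 0.000201 = 2.518e+06.
Re > 4000 → turbulent. Relative roughness ε/D = 1.5e-06/0.07254 = 2.07e-05. Haaland: 1/√f = -1.8 log₁₀[(2.07e-05/3.7)^1.11 + 6.9/2.518e+06] = -1.8 log₁₀[1.48e-06 + 2.74e-06] = 9.675, so f = 0.01068.
Darcy-Weisbach: ΔP = f(L/D)(ρV²/2) = 0.01068·(166.5/0.07254)·(613.2·11.38²/2) = 0.01068·2295·3.97e+04 = 9.735e+05 Pa.
ΔP = 9.735e+05 Pa = 973.5 kPa.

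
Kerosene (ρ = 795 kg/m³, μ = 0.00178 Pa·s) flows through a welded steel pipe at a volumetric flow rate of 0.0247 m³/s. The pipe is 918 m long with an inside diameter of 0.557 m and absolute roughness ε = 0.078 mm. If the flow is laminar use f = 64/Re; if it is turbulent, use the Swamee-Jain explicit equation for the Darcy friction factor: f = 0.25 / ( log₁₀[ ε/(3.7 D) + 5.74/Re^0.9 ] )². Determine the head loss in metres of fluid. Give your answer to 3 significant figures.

h_f ≈ 0.0214 m

Cross-sectional area A = πD²/4 = π(0.557)²/4 = 0.2437 m²; mean velocity V = Q/A = 0.0247/0.2437 = 0.1014 m/s.
Reynolds number Re = ρVD/μ = 795 · 0.1014 · 0.557 / 0.00178 = 2.522e+04.
Re > 4000 → turbulent. Relative roughness ε/D = 7.8e-05/0.557 = 0.00014. Swamee-Jain: f = 0.25/(log₁₀[0.00014/3.7 + 5.74/2.522e+04^0.9])² = 0.25/(log₁₀[3.78e-05 + 0.000627])² = 0.25/(-3.177)² = 0.02477.
Darcy-Weisbach: ΔP = f(L/D)(ρV²/2) = 0.02477·(918/0.557)·(795·0.1014²/2) = 0.02477·1648·4.084 = 166.7 Pa.
Head loss h_f = ΔP/(ρg) = 166.7/(795·9.81) = 0.0214 m.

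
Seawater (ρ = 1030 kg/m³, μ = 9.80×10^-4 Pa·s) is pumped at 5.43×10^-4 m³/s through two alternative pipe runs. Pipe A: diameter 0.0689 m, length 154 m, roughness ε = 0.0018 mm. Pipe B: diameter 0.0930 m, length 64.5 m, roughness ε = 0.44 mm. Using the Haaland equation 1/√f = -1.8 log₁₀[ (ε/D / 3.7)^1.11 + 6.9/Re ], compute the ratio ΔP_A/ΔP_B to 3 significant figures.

ΔP_A/ΔP_B ≈ 8.42

Pipe A: V = Q/A = 0.000543/0.003728 = 0.1456 m/s; Re = 1.055e+04; ε/D = 2.61e-05; Haaland → f = 0.03046; ΔP_A = f(L/D)(ρV²/2) = 743.8 Pa.
Pipe B: V = Q/A = 0.000543/0.006793 = 0.07994 m/s; Re = 7813; ε/D = 0.00473; Haaland → f = 0.03868; ΔP_B = f(L/D)(ρV²/2) = 88.29 Pa.
ΔP_A/ΔP_B = 743.8/88.29 = 8.42.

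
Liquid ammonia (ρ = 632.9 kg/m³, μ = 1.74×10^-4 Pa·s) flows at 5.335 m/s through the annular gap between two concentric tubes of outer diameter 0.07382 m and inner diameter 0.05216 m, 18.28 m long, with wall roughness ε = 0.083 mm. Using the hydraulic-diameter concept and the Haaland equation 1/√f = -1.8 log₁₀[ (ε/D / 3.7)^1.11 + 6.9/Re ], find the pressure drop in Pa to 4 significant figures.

Hydraulic diameter D_h = 4A/P = D_o - D_i = 0.07382 - 0.05216 = 0.02166 m.
Re = ρVD_h/μ = 632.9·5.335·0.02166/0.000174 = 4.203e+05.
ε/D_h = 8.3e-05/0.02166 = 0.00383; Haaland gives 1/√f = -1.8 log₁₀[0.000486+1.64e-05] = 5.938, so f = 0.02836.
ΔP = f(L/D_h)(ρV²/2) = 0.02836·18.28/0.02166·9007 = 2.156e+05 Pa.

ΔP ≈ 215600 Pa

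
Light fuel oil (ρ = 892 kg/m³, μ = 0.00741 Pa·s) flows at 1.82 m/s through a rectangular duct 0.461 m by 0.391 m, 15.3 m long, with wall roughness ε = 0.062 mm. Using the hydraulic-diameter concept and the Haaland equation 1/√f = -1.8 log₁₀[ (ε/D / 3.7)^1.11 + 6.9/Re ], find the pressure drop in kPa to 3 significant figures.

ΔP ≈ 1.00 kPa

Hydraulic diameter D_h = 4A/P = 4·(0.461·0.391)/(2·(0.461+0.391)) = 0.721/1.704 = 0.4231 m.
Re = ρVD_h/μ = 892·1.82·0.4231/0.00741 = 9.27e+04.
ε/D_h = 6.2e-05/0.4231 = 0.000147; Haaland gives 1/√f = -1.8 log₁₀[1.3e-05+7.44e-05] = 7.305, so f = 0.01874.
ΔP = f(L/D_h)(ρV²/2) = 0.01874·15.3/0.4231·1477 = 1001 Pa.
ΔP = 1.00 kPa.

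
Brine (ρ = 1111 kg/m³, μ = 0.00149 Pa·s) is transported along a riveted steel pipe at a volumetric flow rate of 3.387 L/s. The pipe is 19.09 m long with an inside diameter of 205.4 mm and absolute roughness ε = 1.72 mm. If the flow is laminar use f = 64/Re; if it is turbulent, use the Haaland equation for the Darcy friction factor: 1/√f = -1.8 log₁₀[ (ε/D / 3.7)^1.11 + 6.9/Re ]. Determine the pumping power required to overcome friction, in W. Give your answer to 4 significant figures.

P ≈ 0.07212 W

Q = 3.387 L/s = 3.387/1000 = 0.003387 m³/s.
Cross-sectional area A = πD²/4 = π(0.2054)²/4 = 0.03314 m²; mean velocity V = Q/A = 0.003387/0.03314 = 0.1022 m/s.
Reynolds number Re = ρVD/μ = 1111 · 0.1022 · 0.2054 / 0.00149 = 1.565e+04.
Re > 4000 → turbulent. Relative roughness ε/D = 0.00172/0.2054 = 0.00837. Haaland: 1/√f = -1.8 log₁₀[(0.00837/3.7)^1.11 + 6.9/1.565e+04] = -1.8 log₁₀[0.00116 + 0.000441] = 5.033, so f = 0.03947.
Darcy-Weisbach: ΔP = f(L/D)(ρV²/2) = 0.03947·(19.09/0.2054)·(1111·0.1022²/2) = 0.03947·92.94·5.804 = 21.29 Pa.
Pumping power P = QΔP = 0.003387·21.29 = 0.072123 W = 0.07212 W.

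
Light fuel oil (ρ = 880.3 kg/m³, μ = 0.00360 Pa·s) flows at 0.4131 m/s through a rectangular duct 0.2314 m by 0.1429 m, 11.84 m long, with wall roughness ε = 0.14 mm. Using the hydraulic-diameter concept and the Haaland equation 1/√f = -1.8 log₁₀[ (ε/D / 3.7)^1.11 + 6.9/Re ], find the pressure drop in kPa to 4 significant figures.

Hydraulic diameter D_h = 4A/P = 4·(0.2314·0.1429)/(2·(0.2314+0.1429)) = 0.1323/0.7486 = 0.1767 m.
Re = ρVD_h/μ = 880.3·0.4131·0.1767/0.0036 = 1.785e+04.
ε/D_h = 0.00014/0.1767 = 0.000792; Haaland gives 1/√f = -1.8 log₁₀[8.45e-05+0.000387] = 5.988, so f = 0.02789.
ΔP = f(L/D_h)(ρV²/2) = 0.02789·11.84/0.1767·75.11 = 140.4 Pa.
ΔP = 0.1404 kPa.

ΔP ≈ 0.1404 kPa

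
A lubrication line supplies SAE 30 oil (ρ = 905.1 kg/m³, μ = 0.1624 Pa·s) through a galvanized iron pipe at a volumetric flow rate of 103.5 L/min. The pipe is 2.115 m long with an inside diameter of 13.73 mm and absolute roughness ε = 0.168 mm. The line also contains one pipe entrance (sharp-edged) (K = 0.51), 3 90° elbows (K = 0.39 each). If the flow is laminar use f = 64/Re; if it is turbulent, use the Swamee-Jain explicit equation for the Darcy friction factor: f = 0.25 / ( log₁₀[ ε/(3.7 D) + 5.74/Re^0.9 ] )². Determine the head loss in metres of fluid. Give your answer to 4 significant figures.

h_f ≈ 88.13 m

Q = 103.5 L/min = 103.5/60000 = 0.001725 m³/s.
Cross-sectional area A = πD²/4 = π(0.01373)²/4 = 0.0001481 m²; mean velocity V = Q/A = 0.001725/0.0001481 = 11.65 m/s.
Reynolds number Re = ρVD/μ = 905.1 · 11.65 · 0.01373 / 0.162 = 891.5.
Re < 2300 → laminar flow, so f = 64/Re = 64/891.5 = 0.07179 (the turbulent correlation is not needed).
Total minor-loss coefficient ΣK = 1·0.51 + 3·0.39 = 1.68.
ΔP = [f·L/D + ΣK]·(ρV²/2) = [0.07179·2.115/0.01373 + 1.68]·(905.1·11.65²/2) = [11.06 + 1.68]·6.143e+04 = 7.825e+05 Pa.
Head loss h_f = ΔP/(ρg) = 7.825e+05/(905.1·9.81) = 88.13 m.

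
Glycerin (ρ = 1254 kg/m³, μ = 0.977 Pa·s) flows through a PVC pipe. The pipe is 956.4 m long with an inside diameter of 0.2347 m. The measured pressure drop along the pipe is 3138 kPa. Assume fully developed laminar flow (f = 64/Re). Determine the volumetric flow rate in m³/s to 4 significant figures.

For laminar flow, f = 64/Re with Re = ρVD/μ, so Darcy-Weisbach reduces to ΔP = 32μLV/D². Solving for V: V = ΔP·D²/(32μL) = 3.138e+06·(0.2347)²/(32·0.977·956.4) = 5.781 m/s.
Check: Re = ρVD/μ = 1254·5.781·0.2347/0.977 = 1741 < 2300, so the laminar assumption holds.
Q = V·A = 5.781·(π/4·0.2347²) = 0.2501 m³/s = 0.2501 m³/s.

Q ≈ 0.2501 m³/s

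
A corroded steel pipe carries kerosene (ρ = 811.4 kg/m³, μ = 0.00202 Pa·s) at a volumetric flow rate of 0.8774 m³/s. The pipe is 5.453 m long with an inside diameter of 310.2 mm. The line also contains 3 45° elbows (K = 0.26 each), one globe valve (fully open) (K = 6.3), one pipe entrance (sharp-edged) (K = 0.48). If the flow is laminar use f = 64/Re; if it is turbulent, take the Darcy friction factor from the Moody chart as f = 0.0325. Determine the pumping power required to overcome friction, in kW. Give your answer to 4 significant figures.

Cross-sectional area A = πD²/4 = π(0.3102)²/4 = 0.07557 m²; mean velocity V = Q/A = 0.8774/0.07557 = 11.61 m/s.
Reynolds number Re = ρVD/μ = 811.4 · 11.61 · 0.3102 / 0.00202 = 1.447e+06.
Re > 4000 → turbulent; use the Moody-chart value f = 0.0325.
Total minor-loss coefficient ΣK = 3·0.26 + 1·6.3 + 1·0.48 = 7.56.
ΔP = [f·L/D + ΣK]·(ρV²/2) = [0.0325·5.453/0.3102 + 7.56]·(811.4·11.61²/2) = [0.5713 + 7.56]·5.468e+04 = 4.446e+05 Pa.
Pumping power P = QΔP = 0.8774·4.446e+05 = 390130 W = 390.1 kW.

P ≈ 390.1 kW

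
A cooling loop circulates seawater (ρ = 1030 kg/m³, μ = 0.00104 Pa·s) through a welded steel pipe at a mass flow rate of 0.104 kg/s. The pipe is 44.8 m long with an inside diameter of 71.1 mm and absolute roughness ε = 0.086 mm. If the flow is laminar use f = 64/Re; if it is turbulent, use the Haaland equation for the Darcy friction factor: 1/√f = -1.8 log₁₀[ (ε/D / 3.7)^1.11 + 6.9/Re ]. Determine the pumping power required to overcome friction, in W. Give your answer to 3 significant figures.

P ≈ 7.57×10^-4 W

A = πD²/4 = π(0.0711)²/4 = 0.00397 m²; mean velocity V = ṁ/(ρA) = 0.104/(1030 · 0.00397) = 0.02543 m/s.
Reynolds number Re = ρVD/μ = 1030 · 0.02543 · 0.0711 / 0.00104 = 1791.
Re < 2300 → laminar flow, so f = 64/Re = 64/1791 = 0.03574 (the turbulent correlation is not needed).
Darcy-Weisbach: ΔP = f(L/D)(ρV²/2) = 0.03574·(44.8/0.0711)·(1030·0.02543²/2) = 0.03574·630.1·0.3331 = 7.5 Pa.
Q = ṁ/ρ = 0.104/1030 = 0.000101 m³/s.
Pumping power P = QΔP = 0.000101·7.5 = 7.573×10^-4 W = 7.57×10^-4 W.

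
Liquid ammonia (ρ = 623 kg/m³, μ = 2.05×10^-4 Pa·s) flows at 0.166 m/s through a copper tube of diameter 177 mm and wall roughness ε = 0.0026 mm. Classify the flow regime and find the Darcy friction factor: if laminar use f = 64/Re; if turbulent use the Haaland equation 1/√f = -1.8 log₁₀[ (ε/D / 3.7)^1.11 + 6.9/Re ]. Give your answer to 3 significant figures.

f ≈ 0.0183

Re = ρVD/μ = 623·0.166·0.177/0.000205 = 8.929e+04.
Re > 4000 → turbulent. ε/D = 2.6e-06/0.177 = 1.47e-05; Haaland: 1/√f = -1.8 log₁₀[1.01e-06 + 7.73e-05] = 7.391, so f = 0.0183.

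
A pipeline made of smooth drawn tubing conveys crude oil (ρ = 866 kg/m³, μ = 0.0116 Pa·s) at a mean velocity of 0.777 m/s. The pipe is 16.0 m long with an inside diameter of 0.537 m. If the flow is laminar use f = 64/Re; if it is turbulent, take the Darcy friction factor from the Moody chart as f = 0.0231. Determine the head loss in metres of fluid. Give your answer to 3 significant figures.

h_f ≈ 0.0212 m

Reynolds number Re = ρVD/μ = 866 · 0.777 · 0.537 / 0.0116 = 3.115e+04.
Re > 4000 → turbulent; use the Moody-chart value f = 0.0231.
Darcy-Weisbach: ΔP = f(L/D)(ρV²/2) = 0.0231·(16/0.537)·(866·0.777²/2) = 0.0231·29.8·261.4 = 179.9 Pa.
Head loss h_f = ΔP/(ρg) = 179.9/(866·9.81) = 0.0212 m.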